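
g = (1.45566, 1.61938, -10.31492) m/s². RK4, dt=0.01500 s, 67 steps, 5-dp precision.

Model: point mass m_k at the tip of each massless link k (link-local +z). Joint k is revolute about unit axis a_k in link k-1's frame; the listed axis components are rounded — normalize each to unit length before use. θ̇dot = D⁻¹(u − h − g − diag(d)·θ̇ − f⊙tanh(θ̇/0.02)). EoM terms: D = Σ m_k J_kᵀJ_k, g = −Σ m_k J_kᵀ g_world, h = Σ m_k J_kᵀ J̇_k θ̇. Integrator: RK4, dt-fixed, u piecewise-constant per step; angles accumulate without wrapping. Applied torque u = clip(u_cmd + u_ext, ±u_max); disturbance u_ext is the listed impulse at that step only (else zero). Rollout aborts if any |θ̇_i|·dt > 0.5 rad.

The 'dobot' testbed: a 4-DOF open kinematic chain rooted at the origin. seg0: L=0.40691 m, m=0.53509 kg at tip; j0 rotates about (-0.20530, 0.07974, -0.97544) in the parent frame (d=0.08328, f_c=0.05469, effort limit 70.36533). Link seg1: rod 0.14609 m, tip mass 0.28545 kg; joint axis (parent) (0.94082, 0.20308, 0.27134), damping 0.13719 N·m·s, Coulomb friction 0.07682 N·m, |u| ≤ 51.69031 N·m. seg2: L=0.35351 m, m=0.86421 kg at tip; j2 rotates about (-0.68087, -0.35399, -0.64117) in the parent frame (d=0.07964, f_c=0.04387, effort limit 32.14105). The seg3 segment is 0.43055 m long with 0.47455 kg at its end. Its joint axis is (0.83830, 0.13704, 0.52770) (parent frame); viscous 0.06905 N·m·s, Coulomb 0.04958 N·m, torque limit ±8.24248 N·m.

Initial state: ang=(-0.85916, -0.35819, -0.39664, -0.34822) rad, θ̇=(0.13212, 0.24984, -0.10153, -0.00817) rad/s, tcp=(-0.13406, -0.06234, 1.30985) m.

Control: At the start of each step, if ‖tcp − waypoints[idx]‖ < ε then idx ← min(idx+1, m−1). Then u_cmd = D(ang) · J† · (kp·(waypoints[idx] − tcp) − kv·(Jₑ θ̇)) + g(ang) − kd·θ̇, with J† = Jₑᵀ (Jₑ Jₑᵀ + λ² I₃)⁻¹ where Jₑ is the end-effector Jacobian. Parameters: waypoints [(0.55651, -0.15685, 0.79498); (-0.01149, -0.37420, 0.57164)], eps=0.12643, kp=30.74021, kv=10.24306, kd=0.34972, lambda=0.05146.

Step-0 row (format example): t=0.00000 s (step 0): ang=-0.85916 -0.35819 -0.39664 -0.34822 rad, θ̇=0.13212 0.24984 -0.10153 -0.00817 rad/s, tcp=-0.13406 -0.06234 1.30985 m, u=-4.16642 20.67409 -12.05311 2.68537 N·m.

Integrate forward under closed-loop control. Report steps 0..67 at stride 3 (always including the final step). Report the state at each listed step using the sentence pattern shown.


t=0.04500 s (step 3): ang=-0.86332 -0.30754 -0.44545 -0.46566 rad, θ̇=-0.24592 1.94190 -1.66245 -4.31147 rad/s, tcp=-0.10600 -0.07057 1.30713 m, u=-2.71087 13.10659 -7.08264 2.73837 N·m.
t=0.09000 s (step 6): ang=-0.87113 -0.18629 -0.51178 -0.67645 rad, θ̇=-0.29436 3.13504 -1.44398 -4.72003 rad/s, tcp=-0.04584 -0.09279 1.29583 m, u=-0.90826 4.37107 -2.29102 1.47032 N·m.
t=0.13500 s (step 9): ang=-0.89305 -0.03789 -0.57023 -0.86837 rad, θ̇=-0.67271 3.42225 -1.07233 -3.73728 rad/s, tcp=0.03387 -0.12579 1.27518 m, u=0.34295 -1.68482 0.85536 0.26490 N·m.
t=0.18000 s (step 12): ang=-0.93038 0.11748 -0.60491 -1.01124 rad, θ̇=-0.93646 3.46802 -0.45384 -2.64658 rad/s, tcp=0.12042 -0.16014 1.24707 m, u=0.88039 -5.05741 2.42415 -0.52995 N·m.
t=0.22500 s (step 15): ang=-0.97128 0.27070 -0.61533 -1.11069 rad, θ̇=-0.79607 3.30658 -0.09272 -1.83133 rad/s, tcp=0.20653 -0.18678 1.21361 m, u=1.12525 -6.99510 3.42738 -0.97834 N·m.
t=0.27000 s (step 18): ang=-0.99571 0.41174 -0.62044 -1.18068 rad, θ̇=-0.24762 2.93439 -0.19877 -1.32483 rad/s, tcp=0.28732 -0.20240 1.17631 m, u=1.56940 -8.43536 4.40080 -1.20185 N·m.
t=0.31500 s (step 21): ang=-0.99766 0.53414 -0.63256 -1.23234 rad, θ̇=0.04829 2.52895 -0.26379 -0.98605 rad/s, tcp=0.35806 -0.21084 1.13688 m, u=1.57860 -8.95330 4.57294 -1.30719 N·m.
t=0.36000 s (step 24): ang=-0.99349 0.63908 -0.64549 -1.27190 rad, θ̇=0.11699 2.14874 -0.29655 -0.79146 rad/s, tcp=0.41694 -0.21530 1.09773 m, u=1.51059 -9.05448 4.52011 -1.32974 N·m.
t=0.40500 s (step 27): ang=-0.98795 0.72832 -0.65898 -1.30490 rad, θ̇=0.12083 1.83018 -0.29094 -0.68480 rad/s, tcp=0.46471 -0.21678 1.06049 m, u=1.46237 -9.00583 4.40616 -1.31184 N·m.
t=0.45000 s (step 30): ang=-0.98270 0.80443 -0.67177 -1.33426 rad, θ̇=0.10853 1.56382 -0.26710 -0.62435 rad/s, tcp=0.50285 -0.21607 1.02621 m, u=1.42777 -8.88095 4.26547 -1.27677 N·m.
t=0.49500 s (step 33): ang=-0.97808 0.86958 -0.68326 -1.36150 rad, θ̇=0.09394 1.34084 -0.23466 -0.58796 rad/s, tcp=0.53290 -0.21385 0.99541 m, u=1.39728 -8.71707 4.11319 -1.23551 N·m.
t=0.54000 s (step 36): ang=-0.97409 0.92553 -0.69319 -1.38741 rad, θ̇=0.08111 1.15399 -0.19904 -0.56395 rad/s, tcp=0.55634 -0.21070 0.96824 m, u=1.36683 -8.53805 3.95979 -1.19324 N·m.
t=0.58500 s (step 39): ang=-0.97063 0.97378 -0.70149 -1.41239 rad, θ̇=0.07111 0.99725 -0.16336 -0.54592 rad/s, tcp=0.57441 -0.20704 0.94458 m, u=1.33538 -8.35908 3.81223 -1.15240 N·m.
t=0.63000 s (step 42): ang=-0.96756 1.01556 -0.70820 -1.43663 rad, θ̇=0.06397 0.86555 -0.12938 -0.53033 rad/s, tcp=0.58817 -0.20317 0.92416 m, u=1.30324 -8.18906 3.67461 -1.11407 N·m.
t=0.67500 s (step 45): ang=-0.96475 1.05191 -0.71342 -1.46017 rad, θ̇=0.05938 0.75463 -0.09797 -0.51527 rad/s, tcp=0.59851 -0.19930 0.90667 m, u=1.27111 -8.03257 3.54885 -1.07858 N·m.
t=0.72000 s (step 48): ang=-0.94517 1.09499 -0.71683 -1.51249 rad, θ̇=1.09945 1.37241 0.02251 -2.25465 rad/s, tcp=0.59942 -0.19840 0.88934 m, u=5.44051 -7.98615 4.90018 -1.77566 N·m.
t=0.76500 s (step 51): ang=-0.87316 1.16599 -0.71222 -1.63553 rad, θ̇=2.01337 1.72932 0.23700 -2.99720 rad/s, tcp=0.58074 -0.20697 0.86709 m, u=4.36867 -8.25254 4.45365 -1.01054 N·m.
t=0.81000 s (step 54): ang=-0.76871 1.24564 -0.69591 -1.76975 rad, θ̇=2.59723 1.78804 0.49697 -2.90885 rad/s, tcp=0.55473 -0.22137 0.84345 m, u=4.00531 -8.39011 4.17960 -0.65790 N·m.
t=0.85500 s (step 57): ang=-0.64148 1.32492 -0.66815 -1.89376 rad, θ̇=3.03810 1.73043 0.74828 -2.58758 rad/s, tcp=0.52593 -0.23950 0.82058 m, u=3.85638 -8.38449 3.93721 -0.41284 N·m.
t=0.90000 s (step 60): ang=-0.49657 1.40053 -0.62908 -2.00179 rad, θ̇=3.38768 1.62947 0.99593 -2.21276 rad/s, tcp=0.49555 -0.26026 0.79958 m, u=3.74820 -8.28321 3.69333 -0.19688 N·m.
t=0.94500 s (step 63): ang=-0.33768 1.47111 -0.57915 -2.09299 rad, θ̇=3.66120 1.50788 1.22570 -1.84651 rad/s, tcp=0.46365 -0.28281 0.78097 m, u=3.59418 -8.11065 3.44145 0.00676 N·m.
t=0.99000 s (step 66): ang=-0.16819 1.53592 -0.51963 -2.16846 rad, θ̇=3.85967 1.37149 1.41496 -1.51803 rad/s, tcp=0.42986 -0.30619 0.76502 m, u=3.34265 -7.86791 3.17829 0.19868 N·m.
t=1.00500 s (step 67): ang=-0.10993 1.55612 -0.49804 -2.19047 rad, θ̇=3.90846 1.32292 1.46484 -1.42027 rad/s, tcp=0.41811 -0.31396 0.76031 m.


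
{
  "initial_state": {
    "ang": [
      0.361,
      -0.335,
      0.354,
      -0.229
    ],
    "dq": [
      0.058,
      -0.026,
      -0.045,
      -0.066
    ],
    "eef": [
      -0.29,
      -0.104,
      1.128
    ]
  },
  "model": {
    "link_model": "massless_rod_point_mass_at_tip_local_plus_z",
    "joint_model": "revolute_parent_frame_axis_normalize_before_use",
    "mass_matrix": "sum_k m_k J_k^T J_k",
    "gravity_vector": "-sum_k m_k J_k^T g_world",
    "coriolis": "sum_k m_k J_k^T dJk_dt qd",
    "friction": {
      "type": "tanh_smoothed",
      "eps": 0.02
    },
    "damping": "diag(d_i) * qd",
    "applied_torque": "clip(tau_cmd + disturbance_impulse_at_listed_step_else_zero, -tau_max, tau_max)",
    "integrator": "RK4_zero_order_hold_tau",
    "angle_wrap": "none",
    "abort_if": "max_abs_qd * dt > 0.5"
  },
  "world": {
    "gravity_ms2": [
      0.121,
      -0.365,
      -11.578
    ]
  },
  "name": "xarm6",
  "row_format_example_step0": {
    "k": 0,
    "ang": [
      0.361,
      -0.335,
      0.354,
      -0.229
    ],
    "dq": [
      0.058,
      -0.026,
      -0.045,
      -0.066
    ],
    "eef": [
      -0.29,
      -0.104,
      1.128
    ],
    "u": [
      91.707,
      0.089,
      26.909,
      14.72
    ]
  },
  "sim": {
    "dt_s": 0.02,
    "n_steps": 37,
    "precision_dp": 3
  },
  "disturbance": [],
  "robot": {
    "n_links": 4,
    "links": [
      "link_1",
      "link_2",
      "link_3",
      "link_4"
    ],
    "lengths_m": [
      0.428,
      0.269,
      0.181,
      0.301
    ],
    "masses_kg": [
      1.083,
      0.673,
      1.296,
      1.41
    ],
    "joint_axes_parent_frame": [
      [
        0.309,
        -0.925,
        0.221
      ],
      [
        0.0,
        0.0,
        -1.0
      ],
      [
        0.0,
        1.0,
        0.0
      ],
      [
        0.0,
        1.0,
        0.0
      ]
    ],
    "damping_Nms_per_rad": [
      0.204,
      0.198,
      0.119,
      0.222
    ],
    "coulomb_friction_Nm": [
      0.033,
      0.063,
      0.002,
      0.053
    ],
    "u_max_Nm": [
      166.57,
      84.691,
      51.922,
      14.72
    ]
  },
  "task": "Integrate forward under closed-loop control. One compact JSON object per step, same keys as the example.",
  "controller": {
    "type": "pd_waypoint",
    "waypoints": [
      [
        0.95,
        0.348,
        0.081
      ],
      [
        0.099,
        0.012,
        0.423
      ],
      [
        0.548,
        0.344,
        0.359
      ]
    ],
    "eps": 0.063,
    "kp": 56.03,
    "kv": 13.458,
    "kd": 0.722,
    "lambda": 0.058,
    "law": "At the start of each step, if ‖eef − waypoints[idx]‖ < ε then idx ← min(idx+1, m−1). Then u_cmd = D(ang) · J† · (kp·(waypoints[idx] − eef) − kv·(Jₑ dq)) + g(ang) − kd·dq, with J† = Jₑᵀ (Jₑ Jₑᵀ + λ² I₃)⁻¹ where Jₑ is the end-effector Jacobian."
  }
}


{"k":1,"ang":[0.41,-0.323,0.552,-0.341],"dq":[4.451,0.892,17.347,-8.451],"eef":[-0.283,-0.101,1.117],"u":[29.503,0.09,17.497,14.72]}
{"k":2,"ang":[0.506,-0.307,0.862,-0.4],"dq":[5.114,0.725,13.603,2.326],"eef":[-0.259,-0.091,1.084],"u":[-35.283,1.271,22.259,14.72]}
{"k":3,"ang":[0.604,-0.293,1.094,-0.286],"dq":[4.693,0.7,9.814,8.589],"eef":[-0.222,-0.075,1.032],"u":[-81.13,1.923,19.35,9.996]}
{"k":4,"ang":[0.686,-0.28,1.274,-0.114],"dq":[3.532,0.635,8.606,8.228],"eef":[-0.179,-0.058,0.961],"u":[-102.706,1.964,10.124,3.843]}
{"k":5,"ang":[0.742,-0.268,1.445,0.022],"dq":[2.055,0.551,8.774,5.295],"eef":[-0.132,-0.041,0.88],"u":[-102.893,1.477,-1.5,-1.091]}
{"k":6,"ang":[0.767,-0.258,1.612,0.116],"dq":[0.44,0.454,8.115,4.058],"eef":[-0.083,-0.023,0.796],"u":[-92.818,0.72,-12.223,-6.674]}
{"k":7,"ang":[0.759,-0.25,1.768,0.185],"dq":[-1.214,0.335,7.541,2.782],"eef":[-0.033,-0.006,0.714],"u":[-80.935,-0.043,-20.702,-10.633]}
{"k":8,"ang":[0.718,-0.245,1.909,0.234],"dq":[-2.85,0.173,6.655,1.976],"eef":[0.016,0.01,0.636],"u":[-69.152,-0.607,-26.248,-13.21]}
{"k":9,"ang":[0.646,-0.244,2.03,0.269],"dq":[-4.368,-0.052,5.443,1.526],"eef":[0.063,0.024,0.565],"u":[-57.559,-0.858,-28.617,-14.337]}
{"k":10,"ang":[0.546,-0.248,2.123,0.298],"dq":[-5.649,-0.35,3.839,1.5],"eef":[0.107,0.038,0.503],"u":[-45.238,-0.799,-27.866,-14.236]}
{"k":11,"ang":[0.423,-0.258,2.182,0.329],"dq":[-6.585,-0.729,1.949,1.772],"eef":[0.149,0.052,0.451],"u":[-30.884,-0.454,-24.398,-13.056]}
{"k":12,"ang":[0.286,-0.277,2.203,0.367],"dq":[-7.113,-1.131,-0.011,2.115],"eef":[0.193,0.067,0.409],"u":[-13.913,0.006,-19.019,-10.97]}
{"k":13,"ang":[0.142,-0.303,2.186,0.409],"dq":[-7.232,-1.462,-1.781,2.282],"eef":[0.241,0.083,0.374],"u":[4.704,0.362,-12.875,-8.236]}
{"k":14,"ang":[-0.0,-0.334,2.136,0.453],"dq":[-6.995,-1.648,-3.159,2.122],"eef":[0.294,0.102,0.344],"u":[22.728,0.451,-7.182,-5.239]}
{"k":15,"ang":[-0.135,-0.367,2.064,0.491],"dq":[-6.498,-1.684,-4.04,1.622],"eef":[0.35,0.121,0.315],"u":[37.925,0.239,-2.834,-2.416]}
{"k":16,"ang":[-0.258,-0.4,1.978,0.517],"dq":[-5.853,-1.618,-4.443,0.906],"eef":[0.409,0.141,0.286],"u":[49.01,-0.2,-0.172,-0.148]}
{"k":17,"ang":[-0.368,-0.432,1.888,0.529],"dq":[-5.161,-1.504,-4.477,0.164],"eef":[0.466,0.161,0.258],"u":[55.825,-0.747,0.96,1.348]}
{"k":18,"ang":[-0.465,-0.461,1.799,0.527],"dq":[-4.493,-1.379,-4.316,-0.391],"eef":[0.522,0.18,0.232],"u":[58.941,-1.295,0.975,2.007]}
{"k":19,"ang":[-0.548,-0.487,1.715,0.516],"dq":[-3.885,-1.263,-4.025,-0.781],"eef":[0.573,0.197,0.207],"u":[59.532,-1.781,0.309,2.071]}
{"k":20,"ang":[-0.621,-0.511,1.638,0.499],"dq":[-3.349,-1.16,-3.669,-1.025],"eef":[0.619,0.212,0.185],"u":[58.571,-2.178,-0.685,1.758]}
{"k":21,"ang":[-0.683,-0.534,1.568,0.477],"dq":[-2.886,-1.071,-3.312,-1.127],"eef":[0.661,0.226,0.166],"u":[56.75,-2.481,-1.771,1.223]}
{"k":22,"ang":[-0.737,-0.554,1.505,0.455],"dq":[-2.488,-0.993,-2.966,-1.142],"eef":[0.697,0.238,0.15],"u":[54.578,-2.702,-2.817,0.612]}
{"k":23,"ang":[-0.783,-0.574,1.448,0.432],"dq":[-2.148,-0.924,-2.643,-1.104],"eef":[0.729,0.248,0.136],"u":[52.349,-2.856,-3.759,0.007]}
{"k":24,"ang":[-0.823,-0.591,1.398,0.411],"dq":[-1.856,-0.861,-2.347,-1.038],"eef":[0.756,0.257,0.124],"u":[50.224,-2.958,-4.571,-0.549]}
{"k":25,"ang":[-0.858,-0.608,1.354,0.391],"dq":[-1.607,-0.804,-2.079,-0.959],"eef":[0.78,0.265,0.114],"u":[48.28,-3.023,-5.253,-1.039]}
{"k":26,"ang":[-0.888,-0.624,1.315,0.373],"dq":[-1.394,-0.751,-1.841,-0.875],"eef":[0.8,0.272,0.106],"u":[46.55,-3.06,-5.815,-1.458]}
{"k":27,"ang":[-0.914,-0.638,1.28,0.356],"dq":[-1.211,-0.702,-1.63,-0.793],"eef":[0.818,0.278,0.099],"u":[45.034,-3.079,-6.274,-1.811]}
{"k":28,"ang":[-0.936,-0.652,1.249,0.341],"dq":[-1.055,-0.657,-1.445,-0.715],"eef":[0.833,0.283,0.094],"u":[43.723,-3.086,-6.644,-2.104]}
{"k":29,"ang":[-0.956,-0.665,1.222,0.327],"dq":[-0.92,-0.615,-1.282,-0.642],"eef":[0.847,0.288,0.089],"u":[42.599,-3.085,-6.942,-2.347]}
{"k":30,"ang":[-0.973,-0.677,1.198,0.315],"dq":[-0.805,-0.576,-1.14,-0.576],"eef":[0.858,0.292,0.086],"u":[41.64,-3.081,-7.181,-2.548]}
{"k":31,"ang":[-0.988,-0.688,1.176,0.304],"dq":[-0.707,-0.541,-1.017,-0.517],"eef":[0.868,0.296,0.083],"u":[40.827,-3.075,-7.373,-2.713]}
{"k":32,"ang":[-1.002,-0.698,1.157,0.294],"dq":[-0.622,-0.508,-0.909,-0.463],"eef":[0.877,0.299,0.08],"u":[40.14,-3.07,-7.528,-2.849]}
{"k":33,"ang":[-1.013,-0.708,1.14,0.285],"dq":[-0.548,-0.477,-0.815,-0.416],"eef":[0.885,0.303,0.078],"u":[39.561,-3.065,-7.653,-2.962]}
{"k":34,"ang":[-1.024,-0.717,1.124,0.277],"dq":[-0.485,-0.448,-0.732,-0.373],"eef":[0.891,0.305,0.077],"u":[39.075,-3.063,-7.754,-3.056]}
{"k":35,"ang":[-1.033,-0.726,1.11,0.27],"dq":[-0.43,-0.421,-0.66,-0.335],"eef":[0.897,0.308,0.076],"u":[38.667,-3.063,-7.837,-3.134]}
{"k":36,"ang":[-1.041,-0.734,1.098,0.264],"dq":[-0.383,-0.397,-0.597,-0.301],"eef":[0.902,0.311,0.075],"u":[158.473,-8.979,-0.769,6.147]}
{"k":37,"ang":[-1.032,-0.728,1.106,0.271],"dq":[1.271,0.95,1.444,0.971],"eef":[0.898,0.309,0.078]}


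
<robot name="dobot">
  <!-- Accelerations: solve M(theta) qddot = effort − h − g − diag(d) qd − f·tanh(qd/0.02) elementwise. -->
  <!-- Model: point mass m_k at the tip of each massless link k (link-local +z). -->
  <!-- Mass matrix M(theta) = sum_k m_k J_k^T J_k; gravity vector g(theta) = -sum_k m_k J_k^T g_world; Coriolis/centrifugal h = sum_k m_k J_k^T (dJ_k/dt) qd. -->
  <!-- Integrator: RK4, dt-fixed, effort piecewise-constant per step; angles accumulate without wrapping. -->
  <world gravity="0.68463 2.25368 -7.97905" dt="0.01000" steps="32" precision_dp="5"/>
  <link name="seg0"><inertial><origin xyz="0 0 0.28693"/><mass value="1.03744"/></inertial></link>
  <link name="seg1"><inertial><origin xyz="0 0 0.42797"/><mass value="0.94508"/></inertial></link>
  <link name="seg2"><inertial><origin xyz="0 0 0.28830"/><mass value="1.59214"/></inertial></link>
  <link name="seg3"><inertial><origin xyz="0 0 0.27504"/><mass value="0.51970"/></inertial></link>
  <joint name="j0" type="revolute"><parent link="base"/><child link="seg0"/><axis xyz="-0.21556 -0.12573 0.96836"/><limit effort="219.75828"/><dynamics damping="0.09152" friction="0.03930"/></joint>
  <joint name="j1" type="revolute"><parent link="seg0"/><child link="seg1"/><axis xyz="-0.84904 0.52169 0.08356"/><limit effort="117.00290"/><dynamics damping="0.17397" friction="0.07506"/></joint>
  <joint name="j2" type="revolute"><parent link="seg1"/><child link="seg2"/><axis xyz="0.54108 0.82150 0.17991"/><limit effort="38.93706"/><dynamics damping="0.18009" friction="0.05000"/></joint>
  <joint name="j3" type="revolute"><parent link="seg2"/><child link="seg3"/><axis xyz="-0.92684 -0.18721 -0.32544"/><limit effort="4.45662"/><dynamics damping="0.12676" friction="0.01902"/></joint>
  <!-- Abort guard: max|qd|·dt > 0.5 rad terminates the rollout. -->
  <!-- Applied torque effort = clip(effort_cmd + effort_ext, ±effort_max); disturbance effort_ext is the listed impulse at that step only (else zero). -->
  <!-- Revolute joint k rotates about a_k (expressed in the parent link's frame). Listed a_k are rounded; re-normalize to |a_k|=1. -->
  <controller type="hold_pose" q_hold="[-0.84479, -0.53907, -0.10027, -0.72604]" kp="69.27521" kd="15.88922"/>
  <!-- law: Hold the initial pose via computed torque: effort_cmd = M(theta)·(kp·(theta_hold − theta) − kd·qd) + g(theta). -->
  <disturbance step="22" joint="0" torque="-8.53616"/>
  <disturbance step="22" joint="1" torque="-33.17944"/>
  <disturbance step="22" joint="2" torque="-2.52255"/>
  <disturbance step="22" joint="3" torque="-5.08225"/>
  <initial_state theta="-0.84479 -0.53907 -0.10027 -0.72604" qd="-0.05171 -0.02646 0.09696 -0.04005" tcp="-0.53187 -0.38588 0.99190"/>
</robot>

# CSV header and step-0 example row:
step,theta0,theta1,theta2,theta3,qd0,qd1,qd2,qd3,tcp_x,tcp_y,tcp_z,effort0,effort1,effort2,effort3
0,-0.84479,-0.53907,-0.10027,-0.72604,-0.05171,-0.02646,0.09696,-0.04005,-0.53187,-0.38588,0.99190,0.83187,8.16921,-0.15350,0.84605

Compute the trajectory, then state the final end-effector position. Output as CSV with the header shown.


step,theta0,theta1,theta2,theta3,qd0,qd1,qd2,qd3,tcp_x,tcp_y,tcp_z,effort0,effort1,effort2,effort3
1,-0.84504,-0.53935,-0.09952,-0.72640,-0.00478,-0.02840,0.05738,-0.03238,-0.53205,-0.38622,0.99152,0.83265,8.06031,-0.10751,0.82914
2,-0.84501,-0.53962,-0.09904,-0.72669,0.00631,-0.02506,0.04037,-0.02460,-0.53219,-0.38650,0.99122,0.83923,7.96272,-0.06603,0.81418
3,-0.84493,-0.53985,-0.09869,-0.72690,0.00798,-0.02079,0.03017,-0.01832,-0.53231,-0.38672,0.99098,0.84652,7.87596,-0.02922,0.80123
4,-0.84485,-0.54004,-0.09843,-0.72706,0.00761,-0.01676,0.02237,-0.01363,-0.53240,-0.38689,0.99079,0.85302,7.79927,0.00301,0.79013
5,-0.84478,-0.54019,-0.09824,-0.72718,0.00647,-0.01313,0.01623,-0.01010,-0.53247,-0.38701,0.99065,0.85846,7.73191,0.03076,0.78070
6,-0.84472,-0.54030,-0.09810,-0.72727,0.00499,-0.00995,0.01144,-0.00733,-0.53252,-0.38711,0.99054,0.86280,7.67308,0.05427,0.77271
7,-0.84467,-0.54039,-0.09801,-0.72733,0.00350,-0.00721,0.00770,-0.00507,-0.53257,-0.38718,0.99046,0.86609,7.62197,0.07394,0.76597
8,-0.84464,-0.54045,-0.09795,-0.72737,0.00220,-0.00489,0.00477,-0.00321,-0.53260,-0.38722,0.99040,0.86848,7.57775,0.09027,0.76031
9,-0.84463,-0.54049,-0.09791,-0.72740,0.00112,-0.00295,0.00245,-0.00168,-0.53262,-0.38724,0.99037,0.87013,7.53957,0.10377,0.75555
10,-0.84462,-0.54051,-0.09790,-0.72741,0.00028,-0.00135,0.00062,-0.00044,-0.53263,-0.38726,0.99035,0.87121,7.50666,0.11493,0.75157
11,-0.84462,-0.54052,-0.09790,-0.72741,-0.00037,-0.00004,-0.00083,0.00056,-0.53264,-0.38725,0.99035,0.87185,7.47830,0.12417,0.74824
12,-0.84463,-0.54051,-0.09791,-0.72740,-0.00086,0.00104,-0.00197,0.00136,-0.53264,-0.38724,0.99036,0.87217,7.45387,0.13183,0.74544
13,-0.84464,-0.54050,-0.09794,-0.72738,-0.00122,0.00191,-0.00285,0.00199,-0.53263,-0.38723,0.99037,0.87226,7.43282,0.13820,0.74308
14,-0.84465,-0.54048,-0.09797,-0.72736,-0.00149,0.00260,-0.00353,0.00247,-0.53262,-0.38721,0.99040,0.87220,7.41467,0.14352,0.74110
15,-0.84467,-0.54045,-0.09801,-0.72733,-0.00168,0.00315,-0.00405,0.00284,-0.53261,-0.38718,0.99042,0.87202,7.39903,0.14797,0.73944
16,-0.84468,-0.54041,-0.09805,-0.72730,-0.00182,0.00358,-0.00443,0.00312,-0.53259,-0.38715,0.99046,0.87177,7.38555,0.15172,0.73802
17,-0.84470,-0.54038,-0.09810,-0.72727,-0.00191,0.00391,-0.00470,0.00331,-0.53257,-0.38712,0.99049,0.87148,7.37393,0.15488,0.73683
18,-0.84472,-0.54034,-0.09814,-0.72724,-0.00196,0.00415,-0.00488,0.00345,-0.53255,-0.38708,0.99053,0.87117,7.36391,0.15757,0.73582
19,-0.84474,-0.54029,-0.09819,-0.72720,-0.00198,0.00432,-0.00499,0.00353,-0.53253,-0.38705,0.99057,0.87085,7.35528,0.15986,0.73495
20,-0.84476,-0.54025,-0.09824,-0.72717,-0.00199,0.00443,-0.00505,0.00358,-0.53251,-0.38702,0.99062,0.87055,7.34783,0.16182,0.73422
21,-0.84478,-0.54021,-0.09829,-0.72713,-0.00198,0.00449,-0.00506,0.00359,-0.53249,-0.38698,0.99066,0.87025,7.34142,0.16351,0.73359
22,-0.84480,-0.54016,-0.09834,-0.72709,-0.00195,0.00450,-0.00504,0.00358,-0.53247,-0.38695,0.99070,-7.66618,-25.84354,-2.35757,-4.34920
23,-0.84905,-0.54017,-0.09850,-0.73683,-0.83623,-0.01032,-0.02656,-1.92918,-0.53349,-0.38699,0.98854,2.24640,12.73321,0.55639,1.53968
24,-0.85653,-0.54033,-0.09871,-0.75393,-0.66277,-0.02002,-0.01437,-1.49518,-0.53534,-0.38703,0.98465,2.06831,12.11031,0.47134,1.41279
25,-0.86241,-0.54056,-0.09883,-0.76711,-0.51533,-0.02570,-0.00962,-1.14601,-0.53686,-0.38701,0.98157,1.91146,11.54378,0.40540,1.30651
26,-0.86693,-0.54084,-0.09892,-0.77715,-0.39179,-0.02834,-0.00862,-0.86438,-0.53807,-0.38696,0.97915,1.77323,11.03197,0.35335,1.21740
27,-0.87033,-0.54112,-0.09901,-0.78464,-0.28987,-0.02864,-0.00892,-0.63680,-0.53904,-0.38688,0.97731,1.65137,10.57162,0.31133,1.14263
28,-0.87281,-0.54140,-0.09910,-0.79008,-0.20643,-0.02729,-0.00952,-0.45286,-0.53980,-0.38680,0.97593,1.54388,10.15896,0.27684,1.07982
29,-0.87452,-0.54167,-0.09920,-0.79386,-0.13832,-0.02486,-0.01011,-0.30437,-0.54037,-0.38672,0.97494,1.44906,9.79009,0.24818,1.02701
30,-0.87563,-0.54190,-0.09931,-0.79630,-0.08279,-0.02182,-0.01064,-0.18475,-0.54080,-0.38664,0.97427,1.36541,9.46127,0.22416,0.98253
31,-0.87623,-0.54210,-0.09942,-0.79766,-0.03777,-0.01845,-0.01095,-0.08867,-0.54109,-0.38658,0.97387,1.29172,9.16895,0.20390,0.94502
32,-0.87643,-0.54227,-0.09952,-0.79816,-0.00728,-0.01396,-0.00782,-0.01244,-0.54126,-0.38653,0.97368,,,,
# final tcp position (m): -0.54126 -0.38653 0.97368


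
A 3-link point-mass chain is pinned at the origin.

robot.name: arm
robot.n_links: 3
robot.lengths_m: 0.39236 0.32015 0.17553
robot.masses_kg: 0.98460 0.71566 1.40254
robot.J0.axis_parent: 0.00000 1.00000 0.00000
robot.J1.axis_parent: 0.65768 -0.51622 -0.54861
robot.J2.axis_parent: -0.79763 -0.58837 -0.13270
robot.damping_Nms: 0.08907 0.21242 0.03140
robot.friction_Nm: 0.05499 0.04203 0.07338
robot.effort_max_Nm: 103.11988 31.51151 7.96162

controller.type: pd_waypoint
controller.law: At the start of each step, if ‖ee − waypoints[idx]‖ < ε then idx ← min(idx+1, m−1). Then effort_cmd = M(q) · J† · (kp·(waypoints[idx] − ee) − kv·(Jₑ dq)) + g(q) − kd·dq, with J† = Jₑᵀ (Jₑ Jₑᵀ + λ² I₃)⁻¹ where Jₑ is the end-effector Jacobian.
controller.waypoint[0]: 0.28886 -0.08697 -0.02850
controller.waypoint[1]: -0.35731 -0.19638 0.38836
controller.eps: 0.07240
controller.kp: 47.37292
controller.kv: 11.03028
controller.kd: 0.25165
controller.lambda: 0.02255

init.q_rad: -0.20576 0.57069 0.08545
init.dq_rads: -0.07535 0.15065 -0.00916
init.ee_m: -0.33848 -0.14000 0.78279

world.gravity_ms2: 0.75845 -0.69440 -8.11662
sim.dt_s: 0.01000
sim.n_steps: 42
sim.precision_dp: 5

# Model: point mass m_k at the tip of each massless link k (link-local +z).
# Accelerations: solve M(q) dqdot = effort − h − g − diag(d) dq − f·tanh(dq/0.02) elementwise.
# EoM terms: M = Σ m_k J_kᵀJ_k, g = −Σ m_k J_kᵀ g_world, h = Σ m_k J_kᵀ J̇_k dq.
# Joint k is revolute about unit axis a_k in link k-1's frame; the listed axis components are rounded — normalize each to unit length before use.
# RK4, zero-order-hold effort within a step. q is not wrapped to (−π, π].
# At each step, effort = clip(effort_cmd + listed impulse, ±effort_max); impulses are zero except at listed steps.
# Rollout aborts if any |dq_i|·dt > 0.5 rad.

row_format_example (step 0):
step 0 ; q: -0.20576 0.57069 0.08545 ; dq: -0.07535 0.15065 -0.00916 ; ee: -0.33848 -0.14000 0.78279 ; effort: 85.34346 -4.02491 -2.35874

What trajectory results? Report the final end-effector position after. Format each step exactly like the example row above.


step 1 ; q: -0.19470 0.59620 0.11324 ; dq: 2.26444 4.91652 5.39546 ; ee: -0.33802 -0.14035 0.78066 ; effort: 72.29020 -4.76341 -3.11948
step 2 ; q: -0.16359 0.66265 0.18081 ; dq: 3.94076 8.35288 7.87027 ; ee: -0.33427 -0.14094 0.77562 ; effort: 54.68075 -4.57812 -2.76156
step 3 ; q: -0.11875 0.75735 0.26015 ; dq: 5.02129 10.56506 7.78231 ; ee: -0.32689 -0.14207 0.76798 ; effort: 39.18560 -3.94908 -1.81338
step 4 ; q: -0.06506 0.86965 0.33035 ; dq: 5.72138 11.86715 6.10509 ; ee: -0.31626 -0.14385 0.75828 ; effort: 28.11335 -3.21580 -0.73884
step 5 ; q: -0.00539 0.99182 0.37945 ; dq: 6.22041 12.52981 3.61402 ; ee: -0.30319 -0.14620 0.74707 ; effort: 21.03954 -2.56712 0.22880
step 6 ; q: 0.05873 1.11814 0.40162 ; dq: 6.60389 12.68265 0.75818 ; ee: -0.28856 -0.14885 0.73471 ; effort: 16.92038 -2.09012 1.02089
step 7 ; q: 0.12625 1.24378 0.39483 ; dq: 6.89427 12.38807 -2.12960 ; ee: -0.27299 -0.15143 0.72140 ; effort: 14.62909 -1.80000 1.60863
step 8 ; q: 0.19619 1.36448 0.35995 ; dq: 7.08509 11.70483 -4.81654 ; ee: -0.25689 -0.15353 0.70719 ; effort: 13.03790 -1.64666 2.01612
step 9 ; q: 0.26752 1.47684 0.30013 ; dq: 7.17066 10.74186 -7.08170 ; ee: -0.24034 -0.15484 0.69211 ; effort: 11.22833 -1.54424 2.25511
step 10 ; q: 0.33919 1.57874 0.22038 ; dq: 7.15517 9.63683 -8.78319 ; ee: -0.22330 -0.15517 0.67619 ; effort: 8.76289 -1.42100 2.34783
step 11 ; q: 0.41024 1.66940 0.12658 ; dq: 7.05423 8.51693 -9.89277 ; ee: -0.20564 -0.15444 0.65951 ; effort: 5.71829 -1.25401 2.33395
step 12 ; q: 0.47995 1.74919 0.02438 ; dq: 6.89073 7.47119 -10.47886 ; ee: -0.18732 -0.15269 0.64225 ; effort: 2.43519 -1.06068 2.26075
step 13 ; q: 0.54782 1.81910 -0.08156 ; dq: 6.68833 6.54459 -10.65994 ; ee: -0.16838 -0.15003 0.62459 ; effort: -0.75051 -0.86924 2.17008
step 14 ; q: 0.61355 1.88041 -0.18781 ; dq: 6.46635 5.74801 -10.55935 ; ee: -0.14892 -0.14662 0.60673 ; effort: -3.62654 -0.69913 2.09051
step 15 ; q: 0.67703 1.93438 -0.29210 ; dq: 6.23807 5.07275 -10.27974 ; ee: -0.12913 -0.14263 0.58884 ; effort: -6.10271 -0.55728 2.03678
step 16 ; q: 0.73824 1.98214 -0.39302 ; dq: 6.01138 4.50198 -9.89630 ; ee: -0.10919 -0.13825 0.57102 ; effort: -8.16885 -0.44200 2.01319
step 17 ; q: 0.79722 2.02465 -0.48982 ; dq: 5.79033 4.01750 -9.46006 ; ee: -0.08927 -0.13363 0.55339 ; effort: -9.85601 -0.34764 2.01787
step 18 ; q: 0.85402 2.06269 -0.58213 ; dq: 5.57652 3.60281 -9.00401 ; ee: -0.06954 -0.12892 0.53599 ; effort: -11.21157 -0.26785 2.04599
step 19 ; q: 0.90873 2.09687 -0.66988 ; dq: 5.37018 3.24412 -8.54880 ; ee: -0.05013 -0.12423 0.51886 ; effort: -12.28595 -0.19704 2.09194
step 20 ; q: 0.96142 2.12770 -0.75313 ; dq: 5.17083 2.93037 -8.10701 ; ee: -0.03116 -0.11965 0.50203 ; effort: -13.12641 -0.13102 2.15037
step 21 ; q: 1.01214 2.15558 -0.83207 ; dq: 4.97767 2.65293 -7.68605 ; ee: -0.01273 -0.11525 0.48550 ; effort: -13.77466 -0.06692 2.21672
step 22 ; q: 1.06097 2.18085 -0.90691 ; dq: 4.78979 2.40510 -7.29001 ; ee: 0.00509 -0.11108 0.46927 ; effort: -14.26642 -0.00301 2.28731
step 23 ; q: 1.10794 2.20376 -0.97793 ; dq: 4.60629 2.18175 -6.92090 ; ee: 0.02226 -0.10717 0.45335 ; effort: -14.63177 0.06158 2.35933
step 24 ; q: 1.15309 2.22455 -1.04540 ; dq: 4.42638 1.97894 -6.57937 ; ee: 0.03872 -0.10355 0.43773 ; effort: -14.89582 0.12711 2.43069
step 25 ; q: 1.19647 2.24340 -1.10959 ; dq: 4.24936 1.79366 -6.26520 ; ee: 0.05445 -0.10023 0.42242 ; effort: -15.07951 0.19343 2.49985
step 26 ; q: 1.23809 2.26047 -1.17077 ; dq: 4.07463 1.62363 -5.97763 ; ee: 0.06944 -0.09722 0.40742 ; effort: -15.20027 0.26018 2.56574
step 27 ; q: 1.27797 2.27592 -1.22920 ; dq: 3.90169 1.46707 -5.71554 ; ee: 0.08369 -0.09451 0.39271 ; effort: -15.27271 0.32688 2.62759
step 28 ; q: 1.31612 2.28986 -1.28513 ; dq: 3.73013 1.32262 -5.47759 ; ee: 0.09719 -0.09209 0.37832 ; effort: -15.30918 0.39302 2.68487
step 29 ; q: 1.35257 2.30241 -1.33880 ; dq: 3.55961 1.18920 -5.26239 ; ee: 0.10996 -0.08995 0.36423 ; effort: -15.32024 0.45812 2.73723
step 30 ; q: 1.38732 2.31368 -1.39043 ; dq: 3.38983 1.06596 -5.06850 ; ee: 0.12202 -0.08807 0.35046 ; effort: -15.31512 0.52175 2.78444
step 31 ; q: 1.42038 2.32377 -1.44022 ; dq: 3.22048 0.95220 -4.89457 ; ee: 0.13339 -0.08644 0.33700 ; effort: -15.30214 0.58359 2.82637
step 32 ; q: 1.45174 2.33276 -1.48836 ; dq: 3.05125 0.84735 -4.73939 ; ee: 0.14408 -0.08504 0.32387 ; effort: -15.28910 0.64342 2.86296
step 33 ; q: 1.48140 2.34075 -1.53504 ; dq: 2.88179 0.75090 -4.60193 ; ee: 0.15414 -0.08384 0.31107 ; effort: -15.28374 0.70114 2.89424
step 34 ; q: 1.50937 2.34781 -1.58044 ; dq: 2.71163 0.66243 -4.48142 ; ee: 0.16358 -0.08282 0.29860 ; effort: -15.29419 0.75681 2.92027
step 35 ; q: 1.53563 2.35403 -1.62472 ; dq: 2.54018 0.58153 -4.37745 ; ee: 0.17244 -0.08196 0.28648 ; effort: -15.32962 0.81067 2.94123
step 36 ; q: 1.56017 2.35947 -1.66804 ; dq: 2.36663 0.50787 -4.29000 ; ee: 0.18075 -0.08124 0.27472 ; effort: -15.40106 0.86317 2.95736
step 37 ; q: 1.58295 2.36421 -1.71057 ; dq: 2.18992 0.44112 -4.21961 ; ee: 0.18854 -0.08063 0.26331 ; effort: -15.52247 0.91509 2.96899
step 38 ; q: 1.60395 2.36832 -1.75249 ; dq: 2.00855 0.38099 -4.16752 ; ee: 0.19584 -0.08013 0.25228 ; effort: -15.71236 0.96762 2.97659
step 39 ; q: 1.62309 2.37185 -1.79400 ; dq: 1.82049 0.32726 -4.13586 ; ee: 0.20268 -0.07970 0.24164 ; effort: -15.99588 1.02259 2.98080
step 40 ; q: 1.64031 2.37488 -1.83531 ; dq: 1.62295 0.27975 -4.12804 ; ee: 0.20911 -0.07932 0.23139 ; effort: -16.40686 1.08264 2.98246
step 41 ; q: 1.65549 2.37747 -1.87669 ; dq: 1.41209 0.23840 -4.14904 ; ee: 0.21515 -0.07898 0.22155 ; effort: -16.98716 1.15144 2.98270
step 42 ; q: 1.66846 2.37967 -1.91846 ; dq: 1.18283 0.20337 -4.20578 ; ee: 0.22084 -0.07865 0.21214
final ee position (m): 0.22084 -0.07865 0.21214


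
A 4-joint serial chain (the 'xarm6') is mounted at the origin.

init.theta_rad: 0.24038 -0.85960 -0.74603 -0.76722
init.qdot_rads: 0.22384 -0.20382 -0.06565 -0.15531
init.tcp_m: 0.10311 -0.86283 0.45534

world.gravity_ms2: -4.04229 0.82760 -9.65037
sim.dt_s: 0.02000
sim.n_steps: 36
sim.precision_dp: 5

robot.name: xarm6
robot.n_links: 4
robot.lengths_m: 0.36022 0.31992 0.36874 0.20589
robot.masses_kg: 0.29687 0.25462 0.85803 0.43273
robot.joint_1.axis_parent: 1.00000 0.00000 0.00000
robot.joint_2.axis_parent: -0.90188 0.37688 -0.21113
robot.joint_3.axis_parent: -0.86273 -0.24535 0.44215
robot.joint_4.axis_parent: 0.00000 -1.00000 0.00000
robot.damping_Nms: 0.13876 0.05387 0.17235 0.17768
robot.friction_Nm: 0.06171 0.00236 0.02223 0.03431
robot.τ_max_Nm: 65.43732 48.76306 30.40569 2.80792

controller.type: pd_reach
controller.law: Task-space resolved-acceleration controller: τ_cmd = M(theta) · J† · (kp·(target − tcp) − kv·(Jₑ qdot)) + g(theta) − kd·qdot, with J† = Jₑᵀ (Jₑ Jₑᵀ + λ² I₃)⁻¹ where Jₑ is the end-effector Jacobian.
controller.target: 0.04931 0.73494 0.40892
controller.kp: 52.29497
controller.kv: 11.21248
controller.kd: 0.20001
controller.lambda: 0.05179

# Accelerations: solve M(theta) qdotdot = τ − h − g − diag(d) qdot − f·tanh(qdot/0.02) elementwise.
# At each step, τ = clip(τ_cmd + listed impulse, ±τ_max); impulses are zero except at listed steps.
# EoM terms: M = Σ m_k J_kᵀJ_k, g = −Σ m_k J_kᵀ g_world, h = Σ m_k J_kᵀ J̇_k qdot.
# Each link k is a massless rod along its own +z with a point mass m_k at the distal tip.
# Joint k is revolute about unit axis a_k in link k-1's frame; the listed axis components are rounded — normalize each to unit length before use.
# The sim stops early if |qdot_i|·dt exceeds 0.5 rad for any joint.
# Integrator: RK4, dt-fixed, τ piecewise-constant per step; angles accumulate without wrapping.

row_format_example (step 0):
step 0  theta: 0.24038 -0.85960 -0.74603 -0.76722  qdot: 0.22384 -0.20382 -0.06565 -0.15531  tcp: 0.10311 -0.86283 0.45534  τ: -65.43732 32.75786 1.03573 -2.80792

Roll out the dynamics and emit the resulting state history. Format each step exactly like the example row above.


step 1  theta: 0.24714 -0.79403 -0.84606 -0.72969  qdot: 0.64382 6.99659 -9.79943 2.90767  tcp: 0.10515 -0.85654 0.44126  τ: -65.43732 36.75698 8.12517 -2.80792
step 2  theta: 0.27237 -0.59178 -1.09420 -0.71761  qdot: 1.90108 12.92111 -14.29757 -2.57612  tcp: 0.10205 -0.82609 0.42067  τ: -65.43732 26.69124 9.24492 -2.80792
step 3  theta: 0.26388 -0.43115 -1.30921 -0.78814  qdot: -2.76294 3.48016 -7.86609 -3.40353  tcp: 0.09067 -0.77172 0.41362  τ: -38.77818 14.61714 2.33509 -2.57241
step 4  theta: 0.18557 -0.39993 -1.44691 -0.85499  qdot: -5.00874 -0.10949 -6.08122 -3.11442  tcp: 0.08032 -0.70448 0.42090  τ: -25.72577 9.61298 0.55953 -2.08363
step 5  theta: 0.07483 -0.41363 -1.56280 -0.91720  qdot: -6.04503 -1.16007 -5.54461 -3.08373  tcp: 0.07108 -0.62798 0.43199  τ: -17.22472 6.60461 0.54500 -1.56629
step 6  theta: -0.05130 -0.43870 -1.66984 -0.97996  qdot: -6.56592 -1.30326 -5.16128 -3.19684  tcp: 0.06228 -0.54516 0.44356  τ: -10.85780 4.45630 1.10023 -1.07109
step 7  theta: -0.18510 -0.46256 -1.76832 -1.04516  qdot: -6.81657 -1.05638 -4.68379 -3.33229  tcp: 0.05373 -0.45894 0.45450  τ: -5.87198 2.78318 1.79111 -0.63791
step 8  theta: -0.32208 -0.47922 -1.85599 -1.11268  qdot: -6.88009 -0.59023 -4.07963 -3.42305  tcp: 0.04545 -0.37187 0.46441  τ: -1.90820 1.38617 2.41541 -0.28154
step 9  theta: -0.45876 -0.48509 -1.93049 -1.18112  qdot: -6.78257 0.02040 -3.36879 -3.41430  tcp: 0.03754 -0.28602 0.47321  τ: 1.27749 0.13851 2.86534 -0.00603
step 10  theta: -0.59202 -0.47781 -1.99001 -1.24802  qdot: -6.53360 0.71860 -2.58415 -3.25828  tcp: 0.03018 -0.20285 0.48098  τ: 3.88582 -1.04228 3.08647 0.19137
step 11  theta: -0.71889 -0.45619 -2.03347 -1.31016  qdot: -6.14326 1.44660 -1.76488 -2.93001  tcp: 0.02359 -0.12324 0.48794  τ: 6.10642 -2.21554 3.05957 0.32019
step 12  theta: -0.83673 -0.42025 -2.06059 -1.36411  qdot: -5.63314 2.14040 -0.95270 -2.43652  tcp: 0.01800 -0.04748 0.49432  τ: 8.11403 -3.42218 2.78626 0.39473
step 13  theta: -0.94343 -0.37126 -2.07195 -1.40695  qdot: -5.03601 2.74142 -0.19111 -1.82100  tcp: 0.01364 0.02458 0.50031  τ: 10.05655 -4.68693 2.28354 0.43131
step 14  theta: -1.03759 -0.31146 -2.06905 -1.43690  qdot: -4.38734 3.21540 0.47163 -1.15378  tcp: 0.01065 0.09339 0.50590  τ: 12.03606 -6.01131 1.59527 0.44463
step 15  theta: -1.11862 -0.24364 -2.05414 -1.45362  qdot: -3.73098 3.53444 1.01325 -0.50302  tcp: 0.00913 0.15944 0.51085  τ: 14.05160 -7.34508 0.76242 0.44285
step 16  theta: -1.18672 -0.17096 -2.02977 -1.45802  qdot: -3.10140 3.69947 1.41944 0.05956  tcp: 0.00914 0.22310 0.51474  τ: 16.04985 -8.61490 -0.14588 0.43551
step 17  theta: -1.24259 -0.09616 -1.99871 -1.45303  qdot: -2.51977 3.73416 1.69070 0.45659  tcp: 0.01076 0.28447 0.51691  τ: 17.94958 -9.74018 -1.04539 0.44142
step 18  theta: -1.28765 -0.02199 -1.96340 -1.44075  qdot: -2.02564 3.62744 1.85162 0.78968  tcp: 0.01394 0.34323 0.51691  τ: 19.49191 -10.59747 -1.88713 0.42328
step 19  theta: -1.32377 0.04890 -1.92585 -1.42268  qdot: -1.62922 3.40059 1.92054 1.03747  tcp: 0.01857 0.39879 0.51454  τ: 20.66680 -11.18596 -2.62010 0.39406
step 20  theta: -1.35289 0.11439 -1.88771 -1.40056  qdot: -1.32632 3.08404 1.91515 1.19265  tcp: 0.02444 0.45057 0.50981  τ: 21.50075 -11.53533 -3.21443 0.36401
step 21  theta: -1.37677 0.17301 -1.85029 -1.37624  qdot: -1.10057 2.71803 1.84852 1.25516  tcp: 0.03123 0.49810 0.50289  τ: 22.04060 -11.68851 -3.65501 0.34091
step 22  theta: -1.39675 0.22414 -1.81470 -1.35145  qdot: -0.93084 2.34344 1.73103 1.23465  tcp: 0.03857 0.54098 0.49412  τ: 22.32686 -11.68334 -3.93835 0.32862
step 23  theta: -1.41378 0.26790 -1.78183 -1.32767  qdot: -0.79867 1.99070 1.57364 1.15082  tcp: 0.04607 0.57902 0.48395  τ: 22.38711 -11.54750 -4.07204 0.32689
step 24  theta: -1.42847 0.30490 -1.75236 -1.30594  qdot: -0.69129 1.67594 1.38877 1.02788  tcp: 0.05335 0.61216 0.47292  τ: 22.24529 -11.30307 -4.07320 0.33301
step 25  theta: -1.44124 0.33595 -1.72669 -1.28682  qdot: -0.60088 1.40389 1.18911 0.88807  tcp: 0.06011 0.64054 0.46155  τ: 21.92964 -10.97117 -3.96495 0.34364
step 26  theta: -1.45235 0.36191 -1.70504 -1.27049  qdot: -0.52281 1.17271 0.98617 0.74811  tcp: 0.06614 0.66444 0.45033  τ: 21.47360 -10.57331 -3.77256 0.35588
step 27  theta: -1.46204 0.38356 -1.68736 -1.25685  qdot: -0.45426 0.97765 0.78936 0.61865  tcp: 0.07131 0.68425 0.43966  τ: 20.91284 -10.13058 -3.52043 0.36771
step 28  theta: -1.47045 0.40157 -1.67347 -1.24564  qdot: -0.39335 0.81327 0.60567 0.50528  tcp: 0.07555 0.70040 0.42980  τ: 20.28178 -9.66246 -3.23028 0.37792
step 29  theta: -1.47772 0.41653 -1.66306 -1.23652  qdot: -0.33880 0.67450 0.43970 0.40997  tcp: 0.07888 0.71334 0.42096  τ: 19.61108 -9.18580 -2.92028 0.38593
step 30  theta: -1.48397 0.42891 -1.65576 -1.22912  qdot: -0.28968 0.55704 0.29402 0.33239  tcp: 0.08134 0.72354 0.41322  τ: 18.92641 -8.71442 -2.60480 0.39161
step 31  theta: -1.48930 0.43910 -1.65115 -1.22311  qdot: -0.24531 0.45744 0.16948 0.27091  tcp: 0.08300 0.73139 0.40660  τ: 18.24819 -8.25896 -2.29467 0.39513
step 32  theta: -1.49378 0.44744 -1.64882 -1.21819  qdot: -0.20516 0.37297 0.06568 0.22327  tcp: 0.08396 0.73728 0.40109  τ: 17.59185 -7.82718 -1.99762 0.39679
step 33  theta: -1.49752 0.45419 -1.64835 -1.21411  qdot: -0.17032 0.29746 -0.01570 0.18662  tcp: 0.08432 0.74155 0.39662  τ: 16.96963 -7.42523 -1.72249 0.39703
step 34  theta: -1.50065 0.45939 -1.64922 -1.21068  qdot: -0.14349 0.22078 -0.07013 0.15781  tcp: 0.08422 0.74450 0.39309  τ: 16.39117 -7.05875 -1.48168 0.39639
step 35  theta: -1.50326 0.46320 -1.65106 -1.20775  qdot: -0.11779 0.16005 -0.11364 0.13732  tcp: 0.08375 0.74640 0.39040  τ: 15.85528 -6.72459 -1.25966 0.39473
step 36  theta: -1.50538 0.46592 -1.65366 -1.20516  qdot: -0.09375 0.11232 -0.14716 0.12282  tcp: 0.08299 0.74744 0.38846


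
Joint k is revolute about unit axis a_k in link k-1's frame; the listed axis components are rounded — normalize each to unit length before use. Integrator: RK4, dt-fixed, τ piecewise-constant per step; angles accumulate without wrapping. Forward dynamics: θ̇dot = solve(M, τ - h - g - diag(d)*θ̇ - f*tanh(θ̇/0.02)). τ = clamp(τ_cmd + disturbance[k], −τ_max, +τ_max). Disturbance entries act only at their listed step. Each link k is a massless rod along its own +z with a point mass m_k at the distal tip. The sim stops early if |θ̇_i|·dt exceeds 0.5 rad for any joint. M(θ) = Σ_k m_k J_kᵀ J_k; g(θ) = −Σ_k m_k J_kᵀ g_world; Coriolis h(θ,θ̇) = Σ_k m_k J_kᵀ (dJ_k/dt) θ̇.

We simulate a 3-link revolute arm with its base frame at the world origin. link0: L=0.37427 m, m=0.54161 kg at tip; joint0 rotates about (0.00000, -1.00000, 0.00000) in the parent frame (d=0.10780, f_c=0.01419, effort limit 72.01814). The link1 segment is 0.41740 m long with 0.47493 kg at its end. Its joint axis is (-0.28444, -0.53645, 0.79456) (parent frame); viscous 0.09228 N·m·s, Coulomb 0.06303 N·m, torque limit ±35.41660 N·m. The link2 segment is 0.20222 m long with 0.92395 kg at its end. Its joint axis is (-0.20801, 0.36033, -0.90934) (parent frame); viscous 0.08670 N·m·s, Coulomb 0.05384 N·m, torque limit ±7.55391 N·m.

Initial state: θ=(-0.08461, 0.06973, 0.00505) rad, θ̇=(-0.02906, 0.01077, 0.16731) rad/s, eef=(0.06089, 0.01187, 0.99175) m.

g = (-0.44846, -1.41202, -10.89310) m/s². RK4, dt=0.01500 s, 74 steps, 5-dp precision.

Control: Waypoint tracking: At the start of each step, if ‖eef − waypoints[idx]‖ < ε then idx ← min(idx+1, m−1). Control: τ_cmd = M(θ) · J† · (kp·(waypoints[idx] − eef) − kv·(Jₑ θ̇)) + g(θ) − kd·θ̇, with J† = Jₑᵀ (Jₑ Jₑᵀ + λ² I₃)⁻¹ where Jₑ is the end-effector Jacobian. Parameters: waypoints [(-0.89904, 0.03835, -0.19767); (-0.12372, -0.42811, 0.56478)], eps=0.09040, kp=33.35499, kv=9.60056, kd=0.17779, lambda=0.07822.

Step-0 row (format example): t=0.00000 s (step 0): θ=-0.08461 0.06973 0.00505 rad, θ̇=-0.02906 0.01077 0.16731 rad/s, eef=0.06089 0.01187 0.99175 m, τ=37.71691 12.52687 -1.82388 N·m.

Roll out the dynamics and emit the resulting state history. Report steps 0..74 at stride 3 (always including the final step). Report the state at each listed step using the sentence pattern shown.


t=0.04500 s (step 3): θ=-0.06437 0.08618 0.00208 rad, θ̇=0.87633 0.66087 -0.13889 rad/s, eef=0.03496 0.01429 0.99285 m, τ=23.26614 7.87738 -1.05577 N·m.
t=0.09000 s (step 6): θ=-0.01123 0.12654 -0.00079 rad, θ̇=1.42635 1.14738 -0.11437 rad/s, eef=-0.03198 0.02009 0.99248 m, τ=13.47687 4.80730 -0.57291 N·m.
t=0.13500 s (step 9): θ=0.05989 0.18966 -0.00309 rad, θ̇=1.68642 1.69215 -0.09927 rad/s, eef=-0.12450 0.02833 0.98409 m, τ=6.16029 2.51195 -0.21933 N·m.
t=0.18000 s (step 12): θ=0.13703 0.28103 -0.00467 rad, θ̇=1.69885 2.41957 -0.03542 rad/s, eef=-0.23159 0.03825 0.96228 m, τ=0.04188 0.53947 0.04066 N·m.
t=0.22500 s (step 15): θ=0.20925 0.41135 -0.00158 rad, θ̇=1.47235 3.42515 0.12703 rad/s, eef=-0.34402 0.04834 0.92350 m, τ=-5.42045 -1.32354 0.17718 N·m.
t=0.27000 s (step 18): θ=0.26886 0.58669 0.01249 rad, θ̇=1.21843 4.22514 0.48872 rad/s, eef=-0.45334 0.05429 0.86651 m, τ=-8.80417 -2.64542 0.07285 N·m.
t=0.31500 s (step 21): θ=0.32644 0.76855 0.02511 rad, θ̇=1.40831 3.68655 -0.00102 rad/s, eef=-0.55353 0.05019 0.79436 m, τ=-9.65094 -3.18221 0.12066 N·m.
t=0.36000 s (step 24): θ=0.39774 0.91426 0.02096 rad, θ̇=1.75897 2.79040 -0.18794 rad/s, eef=-0.64315 0.03839 0.71148 m, τ=-11.32158 -3.94435 0.21411 N·m.
t=0.40500 s (step 27): θ=0.48344 1.02141 0.00983 rad, θ̇=2.02967 2.00431 -0.27419 rad/s, eef=-0.72138 0.02492 0.62060 m, τ=-13.75221 -4.81262 0.27916 N·m.
t=0.45000 s (step 30): θ=0.57845 1.09693 -0.00189 rad, θ̇=2.17433 1.37464 -0.23425 rad/s, eef=-0.78689 0.01308 0.52486 m, τ=-16.16160 -5.52876 0.28179 N·m.
t=0.49500 s (step 33): θ=0.67732 1.14705 -0.01075 rad, θ̇=2.20449 0.87106 -0.15459 rad/s, eef=-0.83897 0.00424 0.42803 m, τ=-18.17913 -6.02374 0.25325 N·m.
t=0.54000 s (step 36): θ=0.77535 1.17714 -0.01568 rad, θ̇=2.14036 0.48172 -0.06436 rad/s, eef=-0.87800 -0.00136 0.33387 m, τ=-19.67456 -6.31686 0.21698 N·m.
t=0.58500 s (step 39): θ=0.86888 1.19185 -0.01754 rad, θ̇=2.01648 0.15907 -0.12099 rad/s, eef=-0.90539 -0.00413 0.24554 m, τ=-20.62238 -6.44543 0.21413 N·m.
t=0.63000 s (step 42): θ=0.95541 1.19513 -0.01931 rad, θ̇=1.83056 -0.02240 -0.06163 rad/s, eef=-0.92313 -0.00488 0.16529 m, τ=-21.10449 -6.46975 0.19732 N·m.
t=0.67500 s (step 45): θ=1.03258 1.19311 -0.01777 rad, θ̇=1.60118 -0.07276 0.06023 rad/s, eef=-0.93323 -0.00438 0.09430 m, τ=-21.19231 -6.43179 0.18125 N·m.
t=0.72000 s (step 48): θ=1.09956 1.18882 -0.01570 rad, θ̇=1.36970 -0.09124 0.12237 rad/s, eef=-0.93777 -0.00344 0.03301 m, τ=-20.96678 -6.31924 0.17883 N·m.
t=0.76500 s (step 51): θ=1.15651 1.18351 -0.01306 rad, θ̇=1.15464 -0.11164 0.11052 rad/s, eef=-0.93862 -0.00227 -0.01873 m, τ=-20.52557 -6.14752 0.18971 N·m.
t=0.81000 s (step 54): θ=1.20415 1.17763 -0.01088 rad, θ̇=0.95656 -0.11848 0.09942 rad/s, eef=-0.93729 -0.00104 -0.06155 m, τ=-19.96128 -5.94536 0.19863 N·m.
t=0.85500 s (step 57): θ=1.24332 1.17168 -0.00902 rad, θ̇=0.77927 -0.11587 0.09225 rad/s, eef=-0.93486 0.00016 -0.09635 m, τ=-19.34211 -5.73265 0.20515 N·m.
t=0.90000 s (step 60): θ=1.27501 1.16602 -0.00726 rad, θ̇=0.62445 -0.10705 0.09246 rad/s, eef=-0.93205 0.00130 -0.12416 m, τ=-50.25397 -9.14651 -1.15583 N·m.
t=0.94500 s (step 63): θ=1.24556 1.25833 -0.00485 rad, θ̇=-1.63170 3.55203 -0.12730 rad/s, eef=-0.92391 -0.01561 -0.12459 m, τ=-36.50155 -6.66654 -0.84105 N·m.
t=0.99000 s (step 66): θ=1.14899 1.44609 -0.01203 rad, θ̇=-2.51373 4.51709 -0.26942 rad/s, eef=-0.90948 -0.05738 -0.08759 m, τ=-27.07348 -4.25693 -0.73051 N·m.
t=1.03500 s (step 69): θ=1.02828 1.65166 -0.02720 rad, θ̇=-2.79568 4.54086 -0.38441 rad/s, eef=-0.88880 -0.11192 -0.02691 m, τ=-20.87857 -2.81363 -0.61663 N·m.
t=1.08000 s (step 72): θ=0.90119 1.85044 -0.04559 rad, θ̇=-2.83154 4.26749 -0.41030 rad/s, eef=-0.85953 -0.17092 0.04725 m, τ=-16.61845 -2.07241 -0.52088 N·m.
t=1.11000 s (step 74): θ=0.81682 1.97472 -0.05812 rad, θ̇=-2.79177 4.01552 -0.39959 rad/s, eef=-0.83459 -0.20978 0.10033 m.
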